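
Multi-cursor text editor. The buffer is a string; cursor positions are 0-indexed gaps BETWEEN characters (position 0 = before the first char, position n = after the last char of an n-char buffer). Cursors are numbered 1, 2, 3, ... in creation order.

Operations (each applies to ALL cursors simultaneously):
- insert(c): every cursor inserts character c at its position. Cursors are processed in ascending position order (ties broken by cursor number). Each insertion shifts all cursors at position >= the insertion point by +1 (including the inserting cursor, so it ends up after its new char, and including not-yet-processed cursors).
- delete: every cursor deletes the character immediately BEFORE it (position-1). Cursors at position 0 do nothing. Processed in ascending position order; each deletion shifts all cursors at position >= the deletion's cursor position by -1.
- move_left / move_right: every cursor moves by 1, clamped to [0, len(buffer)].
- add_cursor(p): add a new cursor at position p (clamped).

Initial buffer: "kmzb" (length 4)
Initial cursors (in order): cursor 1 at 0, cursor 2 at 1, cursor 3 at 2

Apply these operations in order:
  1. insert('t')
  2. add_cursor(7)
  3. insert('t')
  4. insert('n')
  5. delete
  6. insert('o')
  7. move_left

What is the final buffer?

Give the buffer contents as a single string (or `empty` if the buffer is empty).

After op 1 (insert('t')): buffer="tktmtzb" (len 7), cursors c1@1 c2@3 c3@5, authorship 1.2.3..
After op 2 (add_cursor(7)): buffer="tktmtzb" (len 7), cursors c1@1 c2@3 c3@5 c4@7, authorship 1.2.3..
After op 3 (insert('t')): buffer="ttkttmttzbt" (len 11), cursors c1@2 c2@5 c3@8 c4@11, authorship 11.22.33..4
After op 4 (insert('n')): buffer="ttnkttnmttnzbtn" (len 15), cursors c1@3 c2@7 c3@11 c4@15, authorship 111.222.333..44
After op 5 (delete): buffer="ttkttmttzbt" (len 11), cursors c1@2 c2@5 c3@8 c4@11, authorship 11.22.33..4
After op 6 (insert('o')): buffer="ttokttomttozbto" (len 15), cursors c1@3 c2@7 c3@11 c4@15, authorship 111.222.333..44
After op 7 (move_left): buffer="ttokttomttozbto" (len 15), cursors c1@2 c2@6 c3@10 c4@14, authorship 111.222.333..44

Answer: ttokttomttozbto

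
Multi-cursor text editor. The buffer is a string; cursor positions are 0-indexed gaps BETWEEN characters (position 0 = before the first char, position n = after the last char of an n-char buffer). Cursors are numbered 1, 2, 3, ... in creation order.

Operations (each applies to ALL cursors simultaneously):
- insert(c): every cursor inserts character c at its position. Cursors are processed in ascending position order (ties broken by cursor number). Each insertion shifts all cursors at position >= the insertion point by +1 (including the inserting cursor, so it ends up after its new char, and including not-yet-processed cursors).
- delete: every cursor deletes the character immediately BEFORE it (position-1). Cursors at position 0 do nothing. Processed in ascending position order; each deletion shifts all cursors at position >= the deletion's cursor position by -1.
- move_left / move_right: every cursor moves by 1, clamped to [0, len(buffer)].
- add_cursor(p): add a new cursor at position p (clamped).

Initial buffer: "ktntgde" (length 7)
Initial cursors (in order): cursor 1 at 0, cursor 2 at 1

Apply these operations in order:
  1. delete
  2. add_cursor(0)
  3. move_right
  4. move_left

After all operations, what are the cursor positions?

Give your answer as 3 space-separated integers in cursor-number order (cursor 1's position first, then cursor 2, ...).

Answer: 0 0 0

Derivation:
After op 1 (delete): buffer="tntgde" (len 6), cursors c1@0 c2@0, authorship ......
After op 2 (add_cursor(0)): buffer="tntgde" (len 6), cursors c1@0 c2@0 c3@0, authorship ......
After op 3 (move_right): buffer="tntgde" (len 6), cursors c1@1 c2@1 c3@1, authorship ......
After op 4 (move_left): buffer="tntgde" (len 6), cursors c1@0 c2@0 c3@0, authorship ......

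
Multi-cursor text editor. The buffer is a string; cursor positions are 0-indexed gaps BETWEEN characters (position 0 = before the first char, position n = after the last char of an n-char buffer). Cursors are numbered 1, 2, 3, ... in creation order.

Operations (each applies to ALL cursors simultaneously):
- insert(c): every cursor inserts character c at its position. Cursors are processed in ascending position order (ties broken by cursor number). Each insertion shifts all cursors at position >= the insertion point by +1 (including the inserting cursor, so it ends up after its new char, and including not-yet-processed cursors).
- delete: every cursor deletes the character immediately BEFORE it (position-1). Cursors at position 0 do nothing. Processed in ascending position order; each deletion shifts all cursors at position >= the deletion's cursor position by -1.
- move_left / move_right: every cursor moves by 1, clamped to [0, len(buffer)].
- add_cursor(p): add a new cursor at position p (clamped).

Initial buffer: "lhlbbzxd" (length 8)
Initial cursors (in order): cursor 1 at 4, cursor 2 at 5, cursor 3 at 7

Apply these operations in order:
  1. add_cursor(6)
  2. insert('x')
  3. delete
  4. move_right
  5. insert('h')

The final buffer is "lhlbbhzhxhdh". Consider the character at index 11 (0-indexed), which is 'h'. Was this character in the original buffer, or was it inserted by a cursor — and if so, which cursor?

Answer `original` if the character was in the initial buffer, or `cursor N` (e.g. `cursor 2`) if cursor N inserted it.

After op 1 (add_cursor(6)): buffer="lhlbbzxd" (len 8), cursors c1@4 c2@5 c4@6 c3@7, authorship ........
After op 2 (insert('x')): buffer="lhlbxbxzxxxd" (len 12), cursors c1@5 c2@7 c4@9 c3@11, authorship ....1.2.4.3.
After op 3 (delete): buffer="lhlbbzxd" (len 8), cursors c1@4 c2@5 c4@6 c3@7, authorship ........
After op 4 (move_right): buffer="lhlbbzxd" (len 8), cursors c1@5 c2@6 c4@7 c3@8, authorship ........
After op 5 (insert('h')): buffer="lhlbbhzhxhdh" (len 12), cursors c1@6 c2@8 c4@10 c3@12, authorship .....1.2.4.3
Authorship (.=original, N=cursor N): . . . . . 1 . 2 . 4 . 3
Index 11: author = 3

Answer: cursor 3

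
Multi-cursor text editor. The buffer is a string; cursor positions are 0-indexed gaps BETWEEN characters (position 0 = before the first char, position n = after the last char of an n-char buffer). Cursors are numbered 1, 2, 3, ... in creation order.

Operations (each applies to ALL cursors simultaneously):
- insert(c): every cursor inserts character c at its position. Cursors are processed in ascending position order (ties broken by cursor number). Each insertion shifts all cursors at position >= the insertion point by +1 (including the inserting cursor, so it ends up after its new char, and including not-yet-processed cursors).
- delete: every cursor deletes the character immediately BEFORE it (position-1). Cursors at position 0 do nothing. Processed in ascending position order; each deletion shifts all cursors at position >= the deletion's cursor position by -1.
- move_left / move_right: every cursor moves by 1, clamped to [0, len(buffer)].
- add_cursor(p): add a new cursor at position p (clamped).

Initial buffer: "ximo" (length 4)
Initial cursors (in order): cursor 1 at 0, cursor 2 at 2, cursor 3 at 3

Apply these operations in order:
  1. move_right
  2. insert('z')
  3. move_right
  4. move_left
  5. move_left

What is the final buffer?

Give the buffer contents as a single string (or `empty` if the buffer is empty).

Answer: xzimzoz

Derivation:
After op 1 (move_right): buffer="ximo" (len 4), cursors c1@1 c2@3 c3@4, authorship ....
After op 2 (insert('z')): buffer="xzimzoz" (len 7), cursors c1@2 c2@5 c3@7, authorship .1..2.3
After op 3 (move_right): buffer="xzimzoz" (len 7), cursors c1@3 c2@6 c3@7, authorship .1..2.3
After op 4 (move_left): buffer="xzimzoz" (len 7), cursors c1@2 c2@5 c3@6, authorship .1..2.3
After op 5 (move_left): buffer="xzimzoz" (len 7), cursors c1@1 c2@4 c3@5, authorship .1..2.3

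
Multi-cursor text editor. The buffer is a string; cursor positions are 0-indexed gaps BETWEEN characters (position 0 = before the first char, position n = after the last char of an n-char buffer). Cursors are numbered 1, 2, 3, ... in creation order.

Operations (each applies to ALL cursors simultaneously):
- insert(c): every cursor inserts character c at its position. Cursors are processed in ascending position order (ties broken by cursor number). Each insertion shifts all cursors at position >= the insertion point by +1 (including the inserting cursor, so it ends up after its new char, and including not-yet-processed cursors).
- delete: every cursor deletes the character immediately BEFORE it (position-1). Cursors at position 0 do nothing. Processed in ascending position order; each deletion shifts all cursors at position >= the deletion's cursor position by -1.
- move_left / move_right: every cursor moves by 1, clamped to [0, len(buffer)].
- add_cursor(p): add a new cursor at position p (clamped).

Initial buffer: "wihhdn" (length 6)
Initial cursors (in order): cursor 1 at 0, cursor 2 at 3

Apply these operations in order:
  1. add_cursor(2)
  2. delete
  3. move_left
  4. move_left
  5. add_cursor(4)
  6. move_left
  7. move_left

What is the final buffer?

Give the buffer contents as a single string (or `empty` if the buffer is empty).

After op 1 (add_cursor(2)): buffer="wihhdn" (len 6), cursors c1@0 c3@2 c2@3, authorship ......
After op 2 (delete): buffer="whdn" (len 4), cursors c1@0 c2@1 c3@1, authorship ....
After op 3 (move_left): buffer="whdn" (len 4), cursors c1@0 c2@0 c3@0, authorship ....
After op 4 (move_left): buffer="whdn" (len 4), cursors c1@0 c2@0 c3@0, authorship ....
After op 5 (add_cursor(4)): buffer="whdn" (len 4), cursors c1@0 c2@0 c3@0 c4@4, authorship ....
After op 6 (move_left): buffer="whdn" (len 4), cursors c1@0 c2@0 c3@0 c4@3, authorship ....
After op 7 (move_left): buffer="whdn" (len 4), cursors c1@0 c2@0 c3@0 c4@2, authorship ....

Answer: whdn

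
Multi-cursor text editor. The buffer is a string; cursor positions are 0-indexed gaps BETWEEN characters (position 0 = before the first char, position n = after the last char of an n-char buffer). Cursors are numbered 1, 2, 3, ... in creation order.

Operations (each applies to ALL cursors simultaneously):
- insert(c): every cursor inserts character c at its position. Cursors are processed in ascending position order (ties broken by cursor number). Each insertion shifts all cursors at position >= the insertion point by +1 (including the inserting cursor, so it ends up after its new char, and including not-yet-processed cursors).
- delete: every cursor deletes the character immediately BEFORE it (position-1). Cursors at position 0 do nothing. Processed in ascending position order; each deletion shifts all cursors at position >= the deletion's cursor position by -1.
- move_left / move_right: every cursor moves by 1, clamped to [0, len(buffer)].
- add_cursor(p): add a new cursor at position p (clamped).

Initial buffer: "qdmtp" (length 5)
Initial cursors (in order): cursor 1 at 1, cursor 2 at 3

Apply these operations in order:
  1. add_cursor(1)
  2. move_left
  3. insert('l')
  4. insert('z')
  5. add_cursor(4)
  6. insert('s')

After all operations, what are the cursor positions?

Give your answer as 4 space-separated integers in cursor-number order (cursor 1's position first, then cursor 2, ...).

Answer: 7 12 7 7

Derivation:
After op 1 (add_cursor(1)): buffer="qdmtp" (len 5), cursors c1@1 c3@1 c2@3, authorship .....
After op 2 (move_left): buffer="qdmtp" (len 5), cursors c1@0 c3@0 c2@2, authorship .....
After op 3 (insert('l')): buffer="llqdlmtp" (len 8), cursors c1@2 c3@2 c2@5, authorship 13..2...
After op 4 (insert('z')): buffer="llzzqdlzmtp" (len 11), cursors c1@4 c3@4 c2@8, authorship 1313..22...
After op 5 (add_cursor(4)): buffer="llzzqdlzmtp" (len 11), cursors c1@4 c3@4 c4@4 c2@8, authorship 1313..22...
After op 6 (insert('s')): buffer="llzzsssqdlzsmtp" (len 15), cursors c1@7 c3@7 c4@7 c2@12, authorship 1313134..222...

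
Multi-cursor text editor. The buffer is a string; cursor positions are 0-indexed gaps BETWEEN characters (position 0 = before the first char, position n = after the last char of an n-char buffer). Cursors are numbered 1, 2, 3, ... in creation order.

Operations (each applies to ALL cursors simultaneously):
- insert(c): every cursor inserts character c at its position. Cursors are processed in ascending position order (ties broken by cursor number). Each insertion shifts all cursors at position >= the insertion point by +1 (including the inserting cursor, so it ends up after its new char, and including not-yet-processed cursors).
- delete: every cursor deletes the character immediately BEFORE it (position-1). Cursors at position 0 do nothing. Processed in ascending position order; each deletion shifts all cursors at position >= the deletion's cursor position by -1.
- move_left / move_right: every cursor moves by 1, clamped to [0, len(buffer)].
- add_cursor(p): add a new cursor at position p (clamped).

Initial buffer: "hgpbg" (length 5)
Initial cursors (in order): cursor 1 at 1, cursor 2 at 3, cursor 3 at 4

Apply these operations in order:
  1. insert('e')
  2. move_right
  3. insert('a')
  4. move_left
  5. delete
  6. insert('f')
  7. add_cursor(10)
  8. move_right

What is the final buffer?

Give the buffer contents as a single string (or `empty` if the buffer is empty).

Answer: hefapefaefa

Derivation:
After op 1 (insert('e')): buffer="hegpebeg" (len 8), cursors c1@2 c2@5 c3@7, authorship .1..2.3.
After op 2 (move_right): buffer="hegpebeg" (len 8), cursors c1@3 c2@6 c3@8, authorship .1..2.3.
After op 3 (insert('a')): buffer="hegapebaega" (len 11), cursors c1@4 c2@8 c3@11, authorship .1.1.2.23.3
After op 4 (move_left): buffer="hegapebaega" (len 11), cursors c1@3 c2@7 c3@10, authorship .1.1.2.23.3
After op 5 (delete): buffer="heapeaea" (len 8), cursors c1@2 c2@5 c3@7, authorship .11.2233
After op 6 (insert('f')): buffer="hefapefaefa" (len 11), cursors c1@3 c2@7 c3@10, authorship .111.222333
After op 7 (add_cursor(10)): buffer="hefapefaefa" (len 11), cursors c1@3 c2@7 c3@10 c4@10, authorship .111.222333
After op 8 (move_right): buffer="hefapefaefa" (len 11), cursors c1@4 c2@8 c3@11 c4@11, authorship .111.222333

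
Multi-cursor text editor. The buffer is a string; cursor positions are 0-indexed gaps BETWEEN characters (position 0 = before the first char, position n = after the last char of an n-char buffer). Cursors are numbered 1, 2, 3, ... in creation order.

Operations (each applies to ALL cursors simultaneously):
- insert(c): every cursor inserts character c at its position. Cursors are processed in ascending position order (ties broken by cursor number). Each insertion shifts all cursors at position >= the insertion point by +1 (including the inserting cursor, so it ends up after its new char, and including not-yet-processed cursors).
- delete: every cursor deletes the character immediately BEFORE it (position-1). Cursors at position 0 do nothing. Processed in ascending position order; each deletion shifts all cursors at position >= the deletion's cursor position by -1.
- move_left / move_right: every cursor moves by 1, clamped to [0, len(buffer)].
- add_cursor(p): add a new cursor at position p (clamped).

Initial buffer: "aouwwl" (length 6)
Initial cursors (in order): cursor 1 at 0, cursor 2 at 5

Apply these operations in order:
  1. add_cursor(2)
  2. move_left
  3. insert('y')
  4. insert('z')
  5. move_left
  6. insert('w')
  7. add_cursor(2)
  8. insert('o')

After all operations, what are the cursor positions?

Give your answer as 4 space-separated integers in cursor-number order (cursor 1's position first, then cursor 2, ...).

Answer: 4 16 9 4

Derivation:
After op 1 (add_cursor(2)): buffer="aouwwl" (len 6), cursors c1@0 c3@2 c2@5, authorship ......
After op 2 (move_left): buffer="aouwwl" (len 6), cursors c1@0 c3@1 c2@4, authorship ......
After op 3 (insert('y')): buffer="yayouwywl" (len 9), cursors c1@1 c3@3 c2@7, authorship 1.3...2..
After op 4 (insert('z')): buffer="yzayzouwyzwl" (len 12), cursors c1@2 c3@5 c2@10, authorship 11.33...22..
After op 5 (move_left): buffer="yzayzouwyzwl" (len 12), cursors c1@1 c3@4 c2@9, authorship 11.33...22..
After op 6 (insert('w')): buffer="ywzaywzouwywzwl" (len 15), cursors c1@2 c3@6 c2@12, authorship 111.333...222..
After op 7 (add_cursor(2)): buffer="ywzaywzouwywzwl" (len 15), cursors c1@2 c4@2 c3@6 c2@12, authorship 111.333...222..
After op 8 (insert('o')): buffer="ywoozaywozouwywozwl" (len 19), cursors c1@4 c4@4 c3@9 c2@16, authorship 11141.3333...2222..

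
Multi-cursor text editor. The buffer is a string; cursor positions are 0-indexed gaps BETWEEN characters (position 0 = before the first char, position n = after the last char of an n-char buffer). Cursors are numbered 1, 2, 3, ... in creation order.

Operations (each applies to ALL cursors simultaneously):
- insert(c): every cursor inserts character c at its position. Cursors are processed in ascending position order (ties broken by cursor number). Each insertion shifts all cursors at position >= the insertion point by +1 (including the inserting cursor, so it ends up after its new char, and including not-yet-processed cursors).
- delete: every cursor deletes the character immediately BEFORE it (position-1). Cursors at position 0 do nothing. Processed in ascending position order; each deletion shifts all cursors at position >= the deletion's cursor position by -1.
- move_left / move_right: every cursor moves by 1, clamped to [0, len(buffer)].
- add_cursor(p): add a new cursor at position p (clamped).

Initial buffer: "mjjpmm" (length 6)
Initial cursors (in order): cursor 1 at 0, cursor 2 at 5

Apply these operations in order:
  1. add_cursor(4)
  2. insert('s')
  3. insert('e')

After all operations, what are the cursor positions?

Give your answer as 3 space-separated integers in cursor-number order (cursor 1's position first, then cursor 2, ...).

After op 1 (add_cursor(4)): buffer="mjjpmm" (len 6), cursors c1@0 c3@4 c2@5, authorship ......
After op 2 (insert('s')): buffer="smjjpsmsm" (len 9), cursors c1@1 c3@6 c2@8, authorship 1....3.2.
After op 3 (insert('e')): buffer="semjjpsemsem" (len 12), cursors c1@2 c3@8 c2@11, authorship 11....33.22.

Answer: 2 11 8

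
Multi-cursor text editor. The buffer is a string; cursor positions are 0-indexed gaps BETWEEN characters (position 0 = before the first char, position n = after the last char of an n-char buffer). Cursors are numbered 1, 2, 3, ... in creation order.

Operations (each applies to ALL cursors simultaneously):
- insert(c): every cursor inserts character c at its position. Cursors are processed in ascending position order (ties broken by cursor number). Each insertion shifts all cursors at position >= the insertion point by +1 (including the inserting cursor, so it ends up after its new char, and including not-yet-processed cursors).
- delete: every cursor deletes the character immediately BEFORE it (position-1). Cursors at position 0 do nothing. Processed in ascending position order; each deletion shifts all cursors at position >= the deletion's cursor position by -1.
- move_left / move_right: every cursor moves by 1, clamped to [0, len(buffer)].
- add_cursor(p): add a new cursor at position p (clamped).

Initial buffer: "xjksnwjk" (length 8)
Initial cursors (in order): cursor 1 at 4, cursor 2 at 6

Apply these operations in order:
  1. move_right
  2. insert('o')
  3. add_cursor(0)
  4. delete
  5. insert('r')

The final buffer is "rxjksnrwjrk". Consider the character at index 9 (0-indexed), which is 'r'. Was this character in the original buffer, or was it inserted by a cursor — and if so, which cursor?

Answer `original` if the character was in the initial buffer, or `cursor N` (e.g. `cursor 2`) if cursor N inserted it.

Answer: cursor 2

Derivation:
After op 1 (move_right): buffer="xjksnwjk" (len 8), cursors c1@5 c2@7, authorship ........
After op 2 (insert('o')): buffer="xjksnowjok" (len 10), cursors c1@6 c2@9, authorship .....1..2.
After op 3 (add_cursor(0)): buffer="xjksnowjok" (len 10), cursors c3@0 c1@6 c2@9, authorship .....1..2.
After op 4 (delete): buffer="xjksnwjk" (len 8), cursors c3@0 c1@5 c2@7, authorship ........
After op 5 (insert('r')): buffer="rxjksnrwjrk" (len 11), cursors c3@1 c1@7 c2@10, authorship 3.....1..2.
Authorship (.=original, N=cursor N): 3 . . . . . 1 . . 2 .
Index 9: author = 2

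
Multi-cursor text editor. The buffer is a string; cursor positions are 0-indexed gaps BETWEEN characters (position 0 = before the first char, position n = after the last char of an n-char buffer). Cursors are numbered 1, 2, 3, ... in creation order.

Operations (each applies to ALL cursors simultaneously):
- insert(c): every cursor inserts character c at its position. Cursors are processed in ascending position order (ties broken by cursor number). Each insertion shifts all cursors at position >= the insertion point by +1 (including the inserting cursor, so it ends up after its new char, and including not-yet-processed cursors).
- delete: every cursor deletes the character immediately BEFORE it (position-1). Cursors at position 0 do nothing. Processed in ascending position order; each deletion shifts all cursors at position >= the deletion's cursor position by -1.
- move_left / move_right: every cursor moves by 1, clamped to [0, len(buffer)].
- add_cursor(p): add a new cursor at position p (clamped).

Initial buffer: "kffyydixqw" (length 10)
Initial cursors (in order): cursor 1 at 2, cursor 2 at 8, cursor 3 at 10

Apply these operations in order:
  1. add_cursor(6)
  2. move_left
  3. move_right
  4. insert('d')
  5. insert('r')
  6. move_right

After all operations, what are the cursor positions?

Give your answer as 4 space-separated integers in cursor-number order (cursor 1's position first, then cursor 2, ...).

Answer: 5 15 18 11

Derivation:
After op 1 (add_cursor(6)): buffer="kffyydixqw" (len 10), cursors c1@2 c4@6 c2@8 c3@10, authorship ..........
After op 2 (move_left): buffer="kffyydixqw" (len 10), cursors c1@1 c4@5 c2@7 c3@9, authorship ..........
After op 3 (move_right): buffer="kffyydixqw" (len 10), cursors c1@2 c4@6 c2@8 c3@10, authorship ..........
After op 4 (insert('d')): buffer="kfdfyyddixdqwd" (len 14), cursors c1@3 c4@8 c2@11 c3@14, authorship ..1....4..2..3
After op 5 (insert('r')): buffer="kfdrfyyddrixdrqwdr" (len 18), cursors c1@4 c4@10 c2@14 c3@18, authorship ..11....44..22..33
After op 6 (move_right): buffer="kfdrfyyddrixdrqwdr" (len 18), cursors c1@5 c4@11 c2@15 c3@18, authorship ..11....44..22..33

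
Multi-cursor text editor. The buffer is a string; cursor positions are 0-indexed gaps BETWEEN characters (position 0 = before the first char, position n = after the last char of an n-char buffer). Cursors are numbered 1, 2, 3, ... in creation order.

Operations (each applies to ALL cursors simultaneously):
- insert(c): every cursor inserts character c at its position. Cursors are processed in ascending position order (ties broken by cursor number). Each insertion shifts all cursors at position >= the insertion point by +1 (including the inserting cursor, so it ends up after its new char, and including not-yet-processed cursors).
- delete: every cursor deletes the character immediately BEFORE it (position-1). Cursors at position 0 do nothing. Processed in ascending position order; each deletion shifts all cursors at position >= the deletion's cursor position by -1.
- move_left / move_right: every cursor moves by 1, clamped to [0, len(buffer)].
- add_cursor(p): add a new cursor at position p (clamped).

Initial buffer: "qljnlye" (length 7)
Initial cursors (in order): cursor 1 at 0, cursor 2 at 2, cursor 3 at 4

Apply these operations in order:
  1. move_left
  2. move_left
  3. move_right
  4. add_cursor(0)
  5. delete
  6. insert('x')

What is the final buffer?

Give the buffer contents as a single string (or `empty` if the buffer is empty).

Answer: xxxlxnlye

Derivation:
After op 1 (move_left): buffer="qljnlye" (len 7), cursors c1@0 c2@1 c3@3, authorship .......
After op 2 (move_left): buffer="qljnlye" (len 7), cursors c1@0 c2@0 c3@2, authorship .......
After op 3 (move_right): buffer="qljnlye" (len 7), cursors c1@1 c2@1 c3@3, authorship .......
After op 4 (add_cursor(0)): buffer="qljnlye" (len 7), cursors c4@0 c1@1 c2@1 c3@3, authorship .......
After op 5 (delete): buffer="lnlye" (len 5), cursors c1@0 c2@0 c4@0 c3@1, authorship .....
After op 6 (insert('x')): buffer="xxxlxnlye" (len 9), cursors c1@3 c2@3 c4@3 c3@5, authorship 124.3....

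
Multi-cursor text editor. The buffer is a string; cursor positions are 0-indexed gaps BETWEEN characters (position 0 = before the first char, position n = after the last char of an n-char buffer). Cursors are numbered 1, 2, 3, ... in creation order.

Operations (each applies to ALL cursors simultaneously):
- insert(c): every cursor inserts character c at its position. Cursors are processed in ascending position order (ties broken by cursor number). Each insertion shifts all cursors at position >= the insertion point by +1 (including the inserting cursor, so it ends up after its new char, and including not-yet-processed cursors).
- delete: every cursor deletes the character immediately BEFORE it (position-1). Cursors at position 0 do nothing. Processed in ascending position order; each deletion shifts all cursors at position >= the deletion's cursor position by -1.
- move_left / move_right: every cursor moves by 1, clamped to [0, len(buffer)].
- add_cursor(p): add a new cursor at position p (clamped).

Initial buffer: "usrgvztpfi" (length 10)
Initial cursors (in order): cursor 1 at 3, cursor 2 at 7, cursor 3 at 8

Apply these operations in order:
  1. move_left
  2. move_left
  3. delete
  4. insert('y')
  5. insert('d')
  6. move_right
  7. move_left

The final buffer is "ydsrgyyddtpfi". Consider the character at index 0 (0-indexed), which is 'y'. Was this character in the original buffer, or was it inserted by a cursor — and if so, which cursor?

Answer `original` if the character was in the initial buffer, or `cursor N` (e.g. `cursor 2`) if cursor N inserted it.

Answer: cursor 1

Derivation:
After op 1 (move_left): buffer="usrgvztpfi" (len 10), cursors c1@2 c2@6 c3@7, authorship ..........
After op 2 (move_left): buffer="usrgvztpfi" (len 10), cursors c1@1 c2@5 c3@6, authorship ..........
After op 3 (delete): buffer="srgtpfi" (len 7), cursors c1@0 c2@3 c3@3, authorship .......
After op 4 (insert('y')): buffer="ysrgyytpfi" (len 10), cursors c1@1 c2@6 c3@6, authorship 1...23....
After op 5 (insert('d')): buffer="ydsrgyyddtpfi" (len 13), cursors c1@2 c2@9 c3@9, authorship 11...2323....
After op 6 (move_right): buffer="ydsrgyyddtpfi" (len 13), cursors c1@3 c2@10 c3@10, authorship 11...2323....
After op 7 (move_left): buffer="ydsrgyyddtpfi" (len 13), cursors c1@2 c2@9 c3@9, authorship 11...2323....
Authorship (.=original, N=cursor N): 1 1 . . . 2 3 2 3 . . . .
Index 0: author = 1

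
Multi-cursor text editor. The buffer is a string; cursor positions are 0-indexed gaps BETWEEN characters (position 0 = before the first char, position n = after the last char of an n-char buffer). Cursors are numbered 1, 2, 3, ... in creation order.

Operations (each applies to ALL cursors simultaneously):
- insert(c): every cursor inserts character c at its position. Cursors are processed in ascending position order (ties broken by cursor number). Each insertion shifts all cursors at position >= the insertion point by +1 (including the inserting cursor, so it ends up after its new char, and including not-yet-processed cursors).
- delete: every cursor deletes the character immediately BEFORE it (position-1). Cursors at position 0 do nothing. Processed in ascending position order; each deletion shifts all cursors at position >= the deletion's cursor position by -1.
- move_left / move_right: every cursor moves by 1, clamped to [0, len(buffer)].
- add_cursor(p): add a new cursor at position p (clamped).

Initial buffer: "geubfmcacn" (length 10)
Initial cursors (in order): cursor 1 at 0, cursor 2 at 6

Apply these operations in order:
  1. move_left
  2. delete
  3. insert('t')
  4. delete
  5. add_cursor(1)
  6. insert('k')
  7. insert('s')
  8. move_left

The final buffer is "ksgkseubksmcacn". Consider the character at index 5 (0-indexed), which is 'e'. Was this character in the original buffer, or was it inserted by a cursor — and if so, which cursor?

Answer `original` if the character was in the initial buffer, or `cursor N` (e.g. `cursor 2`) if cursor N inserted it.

Answer: original

Derivation:
After op 1 (move_left): buffer="geubfmcacn" (len 10), cursors c1@0 c2@5, authorship ..........
After op 2 (delete): buffer="geubmcacn" (len 9), cursors c1@0 c2@4, authorship .........
After op 3 (insert('t')): buffer="tgeubtmcacn" (len 11), cursors c1@1 c2@6, authorship 1....2.....
After op 4 (delete): buffer="geubmcacn" (len 9), cursors c1@0 c2@4, authorship .........
After op 5 (add_cursor(1)): buffer="geubmcacn" (len 9), cursors c1@0 c3@1 c2@4, authorship .........
After op 6 (insert('k')): buffer="kgkeubkmcacn" (len 12), cursors c1@1 c3@3 c2@7, authorship 1.3...2.....
After op 7 (insert('s')): buffer="ksgkseubksmcacn" (len 15), cursors c1@2 c3@5 c2@10, authorship 11.33...22.....
After op 8 (move_left): buffer="ksgkseubksmcacn" (len 15), cursors c1@1 c3@4 c2@9, authorship 11.33...22.....
Authorship (.=original, N=cursor N): 1 1 . 3 3 . . . 2 2 . . . . .
Index 5: author = original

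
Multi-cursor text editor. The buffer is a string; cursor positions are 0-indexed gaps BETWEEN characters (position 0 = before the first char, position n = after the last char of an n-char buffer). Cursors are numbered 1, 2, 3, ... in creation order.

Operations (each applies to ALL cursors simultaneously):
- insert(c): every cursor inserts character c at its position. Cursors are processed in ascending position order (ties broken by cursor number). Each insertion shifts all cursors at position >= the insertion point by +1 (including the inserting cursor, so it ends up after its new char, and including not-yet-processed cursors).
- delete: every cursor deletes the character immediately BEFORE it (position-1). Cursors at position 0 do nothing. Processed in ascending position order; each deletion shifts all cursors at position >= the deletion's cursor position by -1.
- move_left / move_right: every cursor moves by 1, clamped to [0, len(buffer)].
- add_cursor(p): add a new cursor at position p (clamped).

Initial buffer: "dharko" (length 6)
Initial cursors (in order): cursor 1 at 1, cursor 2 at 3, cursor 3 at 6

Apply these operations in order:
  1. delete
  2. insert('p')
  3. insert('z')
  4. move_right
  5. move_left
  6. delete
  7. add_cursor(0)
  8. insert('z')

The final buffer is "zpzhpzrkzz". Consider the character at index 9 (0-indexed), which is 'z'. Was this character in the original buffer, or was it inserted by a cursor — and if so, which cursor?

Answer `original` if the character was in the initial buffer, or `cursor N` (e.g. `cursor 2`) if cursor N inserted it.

Answer: cursor 3

Derivation:
After op 1 (delete): buffer="hrk" (len 3), cursors c1@0 c2@1 c3@3, authorship ...
After op 2 (insert('p')): buffer="phprkp" (len 6), cursors c1@1 c2@3 c3@6, authorship 1.2..3
After op 3 (insert('z')): buffer="pzhpzrkpz" (len 9), cursors c1@2 c2@5 c3@9, authorship 11.22..33
After op 4 (move_right): buffer="pzhpzrkpz" (len 9), cursors c1@3 c2@6 c3@9, authorship 11.22..33
After op 5 (move_left): buffer="pzhpzrkpz" (len 9), cursors c1@2 c2@5 c3@8, authorship 11.22..33
After op 6 (delete): buffer="phprkz" (len 6), cursors c1@1 c2@3 c3@5, authorship 1.2..3
After op 7 (add_cursor(0)): buffer="phprkz" (len 6), cursors c4@0 c1@1 c2@3 c3@5, authorship 1.2..3
After op 8 (insert('z')): buffer="zpzhpzrkzz" (len 10), cursors c4@1 c1@3 c2@6 c3@9, authorship 411.22..33
Authorship (.=original, N=cursor N): 4 1 1 . 2 2 . . 3 3
Index 9: author = 3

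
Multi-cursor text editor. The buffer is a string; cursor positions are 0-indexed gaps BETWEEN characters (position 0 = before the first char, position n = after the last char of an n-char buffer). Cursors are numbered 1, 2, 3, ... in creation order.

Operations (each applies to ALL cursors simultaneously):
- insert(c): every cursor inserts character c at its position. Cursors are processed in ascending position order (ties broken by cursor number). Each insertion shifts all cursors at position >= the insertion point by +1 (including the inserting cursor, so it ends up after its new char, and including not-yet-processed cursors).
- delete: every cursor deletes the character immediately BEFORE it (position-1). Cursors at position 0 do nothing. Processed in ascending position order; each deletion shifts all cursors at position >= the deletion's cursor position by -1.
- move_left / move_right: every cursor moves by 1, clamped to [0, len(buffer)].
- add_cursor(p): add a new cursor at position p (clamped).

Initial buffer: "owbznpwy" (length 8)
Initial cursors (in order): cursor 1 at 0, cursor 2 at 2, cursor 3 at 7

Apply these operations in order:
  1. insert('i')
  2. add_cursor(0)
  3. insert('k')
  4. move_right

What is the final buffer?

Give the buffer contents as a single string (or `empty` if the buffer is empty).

Answer: kikowikbznpwiky

Derivation:
After op 1 (insert('i')): buffer="iowibznpwiy" (len 11), cursors c1@1 c2@4 c3@10, authorship 1..2.....3.
After op 2 (add_cursor(0)): buffer="iowibznpwiy" (len 11), cursors c4@0 c1@1 c2@4 c3@10, authorship 1..2.....3.
After op 3 (insert('k')): buffer="kikowikbznpwiky" (len 15), cursors c4@1 c1@3 c2@7 c3@14, authorship 411..22.....33.
After op 4 (move_right): buffer="kikowikbznpwiky" (len 15), cursors c4@2 c1@4 c2@8 c3@15, authorship 411..22.....33.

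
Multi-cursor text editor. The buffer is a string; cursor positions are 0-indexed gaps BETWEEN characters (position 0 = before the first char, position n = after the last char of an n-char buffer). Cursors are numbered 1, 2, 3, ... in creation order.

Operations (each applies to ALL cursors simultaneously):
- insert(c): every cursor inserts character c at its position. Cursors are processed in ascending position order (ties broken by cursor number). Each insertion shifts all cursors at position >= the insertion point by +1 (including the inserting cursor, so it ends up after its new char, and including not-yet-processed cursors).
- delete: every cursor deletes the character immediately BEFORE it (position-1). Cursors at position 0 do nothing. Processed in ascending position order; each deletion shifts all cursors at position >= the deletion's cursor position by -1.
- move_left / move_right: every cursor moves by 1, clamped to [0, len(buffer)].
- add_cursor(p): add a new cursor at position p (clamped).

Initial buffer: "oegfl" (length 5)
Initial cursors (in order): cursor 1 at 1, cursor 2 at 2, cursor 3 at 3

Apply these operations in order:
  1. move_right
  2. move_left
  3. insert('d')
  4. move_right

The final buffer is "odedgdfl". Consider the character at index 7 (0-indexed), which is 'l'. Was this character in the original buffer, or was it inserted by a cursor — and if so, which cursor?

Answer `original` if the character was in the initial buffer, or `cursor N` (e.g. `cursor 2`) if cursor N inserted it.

After op 1 (move_right): buffer="oegfl" (len 5), cursors c1@2 c2@3 c3@4, authorship .....
After op 2 (move_left): buffer="oegfl" (len 5), cursors c1@1 c2@2 c3@3, authorship .....
After op 3 (insert('d')): buffer="odedgdfl" (len 8), cursors c1@2 c2@4 c3@6, authorship .1.2.3..
After op 4 (move_right): buffer="odedgdfl" (len 8), cursors c1@3 c2@5 c3@7, authorship .1.2.3..
Authorship (.=original, N=cursor N): . 1 . 2 . 3 . .
Index 7: author = original

Answer: original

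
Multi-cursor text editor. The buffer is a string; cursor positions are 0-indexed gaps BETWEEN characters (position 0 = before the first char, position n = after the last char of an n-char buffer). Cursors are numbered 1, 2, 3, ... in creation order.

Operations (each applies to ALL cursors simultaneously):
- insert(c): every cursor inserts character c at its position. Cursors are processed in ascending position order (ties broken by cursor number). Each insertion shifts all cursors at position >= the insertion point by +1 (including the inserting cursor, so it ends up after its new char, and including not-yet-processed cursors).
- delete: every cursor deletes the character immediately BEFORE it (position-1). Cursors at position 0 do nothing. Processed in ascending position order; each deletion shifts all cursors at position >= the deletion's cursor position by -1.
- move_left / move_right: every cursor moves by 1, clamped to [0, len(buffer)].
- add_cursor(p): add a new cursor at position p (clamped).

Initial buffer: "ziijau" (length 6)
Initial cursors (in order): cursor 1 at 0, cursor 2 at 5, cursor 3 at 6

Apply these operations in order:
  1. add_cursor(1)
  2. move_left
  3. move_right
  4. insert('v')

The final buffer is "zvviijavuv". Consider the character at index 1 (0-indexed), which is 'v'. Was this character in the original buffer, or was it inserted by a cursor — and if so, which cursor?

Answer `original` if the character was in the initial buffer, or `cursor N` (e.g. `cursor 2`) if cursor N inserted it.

After op 1 (add_cursor(1)): buffer="ziijau" (len 6), cursors c1@0 c4@1 c2@5 c3@6, authorship ......
After op 2 (move_left): buffer="ziijau" (len 6), cursors c1@0 c4@0 c2@4 c3@5, authorship ......
After op 3 (move_right): buffer="ziijau" (len 6), cursors c1@1 c4@1 c2@5 c3@6, authorship ......
After op 4 (insert('v')): buffer="zvviijavuv" (len 10), cursors c1@3 c4@3 c2@8 c3@10, authorship .14....2.3
Authorship (.=original, N=cursor N): . 1 4 . . . . 2 . 3
Index 1: author = 1

Answer: cursor 1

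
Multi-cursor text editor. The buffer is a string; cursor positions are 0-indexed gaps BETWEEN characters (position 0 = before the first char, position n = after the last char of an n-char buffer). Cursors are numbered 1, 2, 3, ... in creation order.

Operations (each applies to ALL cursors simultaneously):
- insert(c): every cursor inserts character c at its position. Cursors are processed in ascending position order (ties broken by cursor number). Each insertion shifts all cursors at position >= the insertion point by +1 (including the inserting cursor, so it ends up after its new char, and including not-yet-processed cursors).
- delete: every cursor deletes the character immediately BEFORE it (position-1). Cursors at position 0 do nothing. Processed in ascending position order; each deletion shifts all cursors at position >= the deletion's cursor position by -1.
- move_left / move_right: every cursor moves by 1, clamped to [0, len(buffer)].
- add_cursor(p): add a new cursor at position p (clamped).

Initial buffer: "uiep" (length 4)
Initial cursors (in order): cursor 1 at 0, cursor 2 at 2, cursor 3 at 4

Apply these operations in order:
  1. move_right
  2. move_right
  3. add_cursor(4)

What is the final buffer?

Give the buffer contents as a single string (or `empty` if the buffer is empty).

After op 1 (move_right): buffer="uiep" (len 4), cursors c1@1 c2@3 c3@4, authorship ....
After op 2 (move_right): buffer="uiep" (len 4), cursors c1@2 c2@4 c3@4, authorship ....
After op 3 (add_cursor(4)): buffer="uiep" (len 4), cursors c1@2 c2@4 c3@4 c4@4, authorship ....

Answer: uiep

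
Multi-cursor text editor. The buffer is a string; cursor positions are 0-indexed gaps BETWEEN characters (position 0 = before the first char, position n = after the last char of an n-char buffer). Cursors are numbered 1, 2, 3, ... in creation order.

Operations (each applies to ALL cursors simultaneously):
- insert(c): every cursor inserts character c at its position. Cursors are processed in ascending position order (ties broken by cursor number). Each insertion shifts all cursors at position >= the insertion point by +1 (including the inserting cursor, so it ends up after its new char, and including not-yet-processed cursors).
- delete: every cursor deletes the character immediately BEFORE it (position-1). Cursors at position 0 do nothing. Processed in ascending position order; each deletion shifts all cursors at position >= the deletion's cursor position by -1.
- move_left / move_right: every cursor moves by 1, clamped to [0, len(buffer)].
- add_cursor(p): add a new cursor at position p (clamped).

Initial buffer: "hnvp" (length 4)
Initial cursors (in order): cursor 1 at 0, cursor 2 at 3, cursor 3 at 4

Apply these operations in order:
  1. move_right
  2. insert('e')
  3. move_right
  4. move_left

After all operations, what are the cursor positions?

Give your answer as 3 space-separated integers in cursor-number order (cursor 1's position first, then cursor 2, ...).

After op 1 (move_right): buffer="hnvp" (len 4), cursors c1@1 c2@4 c3@4, authorship ....
After op 2 (insert('e')): buffer="henvpee" (len 7), cursors c1@2 c2@7 c3@7, authorship .1...23
After op 3 (move_right): buffer="henvpee" (len 7), cursors c1@3 c2@7 c3@7, authorship .1...23
After op 4 (move_left): buffer="henvpee" (len 7), cursors c1@2 c2@6 c3@6, authorship .1...23

Answer: 2 6 6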